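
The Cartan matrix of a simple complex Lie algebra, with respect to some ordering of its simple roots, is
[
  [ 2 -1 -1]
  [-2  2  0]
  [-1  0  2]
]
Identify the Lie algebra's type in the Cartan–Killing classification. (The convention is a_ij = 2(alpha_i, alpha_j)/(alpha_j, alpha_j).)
The matrix has rank 3 with 2's on the diagonal. Reading the off-diagonal entries as Dynkin edges (a single edge where a_ij = a_ji = -1; a double or triple edge where a_ij * a_ji = 2 or 3), the diagram is a chain of 3 nodes with a double edge at one end; the terminal node there is the unique long simple root (C_3). One simple-root ordering that puts it in standard form is (alpha_3, alpha_1, alpha_2). So the algebra is type C_3, i.e. sp(6).

C_3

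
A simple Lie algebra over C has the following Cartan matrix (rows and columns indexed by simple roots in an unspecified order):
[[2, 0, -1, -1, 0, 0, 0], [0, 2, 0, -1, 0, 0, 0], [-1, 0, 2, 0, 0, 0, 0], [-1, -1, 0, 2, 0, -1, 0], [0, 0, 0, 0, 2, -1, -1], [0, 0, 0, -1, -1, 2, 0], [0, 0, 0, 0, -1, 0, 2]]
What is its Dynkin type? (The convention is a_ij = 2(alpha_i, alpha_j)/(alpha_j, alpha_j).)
The matrix has rank 7 with 2's on the diagonal. Reading the off-diagonal entries as Dynkin edges (a single edge where a_ij = a_ji = -1; a double or triple edge where a_ij * a_ji = 2 or 3), the diagram is a chain of 6 nodes with one extra node attached to the third node from one end (E_7). One simple-root ordering that puts it in standard form is (alpha_3, alpha_2, alpha_1, alpha_4, alpha_6, alpha_5, alpha_7). So the algebra is type E_7.

type E_7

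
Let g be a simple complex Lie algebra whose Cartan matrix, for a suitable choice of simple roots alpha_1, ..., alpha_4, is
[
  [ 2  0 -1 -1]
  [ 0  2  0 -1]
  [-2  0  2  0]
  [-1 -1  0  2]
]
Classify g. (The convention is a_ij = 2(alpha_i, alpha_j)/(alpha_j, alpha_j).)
type C_4

The matrix has rank 4 with 2's on the diagonal. Reading the off-diagonal entries as Dynkin edges (a single edge where a_ij = a_ji = -1; a double or triple edge where a_ij * a_ji = 2 or 3), the diagram is a chain of 4 nodes with a double edge at one end; the terminal node there is the unique long simple root (C_4). One simple-root ordering that puts it in standard form is (alpha_2, alpha_4, alpha_1, alpha_3). So the algebra is type C_4, i.e. sp(8).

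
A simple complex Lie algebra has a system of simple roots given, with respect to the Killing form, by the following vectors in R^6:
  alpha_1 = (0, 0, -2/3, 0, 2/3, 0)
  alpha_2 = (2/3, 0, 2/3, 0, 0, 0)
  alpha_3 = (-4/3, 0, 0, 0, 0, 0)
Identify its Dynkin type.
type C_3

Compute the Cartan integers a_ij = 2(alpha_i, alpha_j)/(alpha_j, alpha_j); the resulting 3x3 Cartan matrix is
[[2, -1, 0], [-1, 2, -1], [0, -2, 2]].
The roots have two lengths (squared-length ratio 2:1); the short ones are alpha_{1,2}. The associated Dynkin diagram is a chain of 3 nodes with a double edge at one end; the terminal node there is the unique long simple root (C_3), so the type is C_3 (the algebra sp(6)).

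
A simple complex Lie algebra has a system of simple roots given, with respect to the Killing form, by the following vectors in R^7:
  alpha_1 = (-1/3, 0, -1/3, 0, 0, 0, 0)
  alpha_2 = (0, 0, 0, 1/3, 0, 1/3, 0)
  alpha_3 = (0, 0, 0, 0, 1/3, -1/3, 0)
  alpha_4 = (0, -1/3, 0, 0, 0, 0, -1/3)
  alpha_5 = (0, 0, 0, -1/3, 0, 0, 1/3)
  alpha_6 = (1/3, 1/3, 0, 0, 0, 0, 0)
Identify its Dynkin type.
A6

Compute the Cartan integers a_ij = 2(alpha_i, alpha_j)/(alpha_j, alpha_j); the resulting 6x6 Cartan matrix is
[[2, 0, 0, 0, 0, -1], [0, 2, -1, 0, -1, 0], [0, -1, 2, 0, 0, 0], [0, 0, 0, 2, -1, -1], [0, -1, 0, -1, 2, 0], [-1, 0, 0, -1, 0, 2]].
All simple roots have the same length, so the diagram is simply laced. The associated Dynkin diagram is a chain of 6 nodes with single edges (A_6), so the type is A_6 (the algebra sl(7)).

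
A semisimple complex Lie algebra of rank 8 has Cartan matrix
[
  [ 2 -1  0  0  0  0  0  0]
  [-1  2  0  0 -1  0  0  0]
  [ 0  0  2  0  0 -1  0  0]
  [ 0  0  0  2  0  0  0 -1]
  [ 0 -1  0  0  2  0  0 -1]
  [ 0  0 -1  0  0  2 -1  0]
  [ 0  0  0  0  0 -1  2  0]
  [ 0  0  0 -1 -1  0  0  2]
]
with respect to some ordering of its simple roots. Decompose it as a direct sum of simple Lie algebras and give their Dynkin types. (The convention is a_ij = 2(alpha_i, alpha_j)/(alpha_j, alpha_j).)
The diagram associated to this matrix has two connected components: the simple roots {alpha_3, alpha_6, alpha_7} form a chain of 3 nodes with single edges (A_3), and {alpha_1, alpha_2, alpha_4, alpha_5, alpha_8} form a chain of 5 nodes with single edges (A_5). A semisimple Lie algebra decomposes uniquely as the direct sum of simple ideals, one per connected component of its Dynkin diagram, so g ≅ A_3 ⊕ A_5 (dimension 15 + 35 = 50).

type A_3 ⊕ type A_5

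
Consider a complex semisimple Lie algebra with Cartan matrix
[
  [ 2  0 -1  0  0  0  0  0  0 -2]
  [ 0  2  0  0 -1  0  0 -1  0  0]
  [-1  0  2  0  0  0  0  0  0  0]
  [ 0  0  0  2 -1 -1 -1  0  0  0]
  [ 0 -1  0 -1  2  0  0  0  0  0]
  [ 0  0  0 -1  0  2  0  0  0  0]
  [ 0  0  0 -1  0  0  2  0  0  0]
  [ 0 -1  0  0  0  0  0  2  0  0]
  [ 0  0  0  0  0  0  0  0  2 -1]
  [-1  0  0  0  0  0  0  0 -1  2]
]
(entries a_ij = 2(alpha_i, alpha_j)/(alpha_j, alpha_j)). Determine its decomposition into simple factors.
D6 ⊕ F4

The diagram associated to this matrix has two connected components: the simple roots {alpha_2, alpha_4, alpha_5, alpha_6, alpha_7, alpha_8} form a chain of 4 nodes with a fork of two nodes at one end (D_6), and {alpha_1, alpha_3, alpha_9, alpha_10} form a chain of 4 nodes with a double edge between the middle two (F_4). A semisimple Lie algebra decomposes uniquely as the direct sum of simple ideals, one per connected component of its Dynkin diagram, so g ≅ D_6 ⊕ F_4 (dimension 66 + 52 = 118).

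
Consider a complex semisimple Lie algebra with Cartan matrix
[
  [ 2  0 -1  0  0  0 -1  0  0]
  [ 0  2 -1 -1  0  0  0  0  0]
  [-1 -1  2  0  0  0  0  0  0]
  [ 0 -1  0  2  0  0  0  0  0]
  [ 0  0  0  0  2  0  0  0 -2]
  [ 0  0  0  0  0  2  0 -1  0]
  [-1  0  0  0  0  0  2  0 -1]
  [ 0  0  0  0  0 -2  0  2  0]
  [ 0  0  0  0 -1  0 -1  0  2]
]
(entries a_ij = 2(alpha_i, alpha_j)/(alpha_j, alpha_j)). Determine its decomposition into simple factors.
The diagram associated to this matrix has two connected components: the simple roots {alpha_6, alpha_8} form a chain of 2 nodes with a double edge at one end; the terminal node there is the unique short simple root (B_2), and {alpha_1, alpha_2, alpha_3, alpha_4, alpha_5, alpha_7, alpha_9} form a chain of 7 nodes with a double edge at one end; the terminal node there is the unique long simple root (C_7). A semisimple Lie algebra decomposes uniquely as the direct sum of simple ideals, one per connected component of its Dynkin diagram, so g ≅ B_2 ⊕ C_7 (dimension 10 + 105 = 115).

B2 ⊕ C7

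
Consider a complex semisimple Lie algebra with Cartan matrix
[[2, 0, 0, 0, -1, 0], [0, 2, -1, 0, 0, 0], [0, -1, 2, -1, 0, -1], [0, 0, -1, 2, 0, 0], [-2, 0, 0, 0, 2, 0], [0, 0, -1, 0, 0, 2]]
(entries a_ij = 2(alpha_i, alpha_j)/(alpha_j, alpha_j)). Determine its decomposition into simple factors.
The diagram associated to this matrix has two connected components: the simple roots {alpha_1, alpha_5} form a chain of 2 nodes with a double edge at one end; the terminal node there is the unique short simple root (B_2), and {alpha_2, alpha_3, alpha_4, alpha_6} form a chain of 2 nodes with a fork of two nodes at one end (D_4). A semisimple Lie algebra decomposes uniquely as the direct sum of simple ideals, one per connected component of its Dynkin diagram, so g ≅ B_2 ⊕ D_4 (dimension 10 + 28 = 38).

type B_2 + type D_4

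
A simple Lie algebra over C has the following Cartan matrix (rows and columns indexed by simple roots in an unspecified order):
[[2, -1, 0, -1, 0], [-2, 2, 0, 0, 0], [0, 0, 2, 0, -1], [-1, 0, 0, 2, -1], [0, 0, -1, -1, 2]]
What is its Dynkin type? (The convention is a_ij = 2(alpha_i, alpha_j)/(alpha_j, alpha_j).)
The matrix has rank 5 with 2's on the diagonal. Reading the off-diagonal entries as Dynkin edges (a single edge where a_ij = a_ji = -1; a double or triple edge where a_ij * a_ji = 2 or 3), the diagram is a chain of 5 nodes with a double edge at one end; the terminal node there is the unique long simple root (C_5). One simple-root ordering that puts it in standard form is (alpha_3, alpha_5, alpha_4, alpha_1, alpha_2). So the algebra is type C_5, i.e. sp(10).

C_5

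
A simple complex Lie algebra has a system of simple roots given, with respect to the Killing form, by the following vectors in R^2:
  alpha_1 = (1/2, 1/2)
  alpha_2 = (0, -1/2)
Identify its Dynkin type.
B_2 (so(5))

Compute the Cartan integers a_ij = 2(alpha_i, alpha_j)/(alpha_j, alpha_j); the resulting 2x2 Cartan matrix is
[[2, -2], [-1, 2]].
The roots have two lengths (squared-length ratio 2:1); the short ones are alpha_{2}. The associated Dynkin diagram is a chain of 2 nodes with a double edge at one end; the terminal node there is the unique short simple root (B_2), so the type is B_2 (the algebra so(5)).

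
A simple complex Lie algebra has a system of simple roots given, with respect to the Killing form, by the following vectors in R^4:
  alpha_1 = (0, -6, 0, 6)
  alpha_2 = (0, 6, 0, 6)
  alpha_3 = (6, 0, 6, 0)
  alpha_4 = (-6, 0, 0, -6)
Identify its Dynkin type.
type D_4

Compute the Cartan integers a_ij = 2(alpha_i, alpha_j)/(alpha_j, alpha_j); the resulting 4x4 Cartan matrix is
[[2, 0, 0, -1], [0, 2, 0, -1], [0, 0, 2, -1], [-1, -1, -1, 2]].
All simple roots have the same length, so the diagram is simply laced. The associated Dynkin diagram is a chain of 2 nodes with a fork of two nodes at one end (D_4), so the type is D_4 (the algebra so(8)).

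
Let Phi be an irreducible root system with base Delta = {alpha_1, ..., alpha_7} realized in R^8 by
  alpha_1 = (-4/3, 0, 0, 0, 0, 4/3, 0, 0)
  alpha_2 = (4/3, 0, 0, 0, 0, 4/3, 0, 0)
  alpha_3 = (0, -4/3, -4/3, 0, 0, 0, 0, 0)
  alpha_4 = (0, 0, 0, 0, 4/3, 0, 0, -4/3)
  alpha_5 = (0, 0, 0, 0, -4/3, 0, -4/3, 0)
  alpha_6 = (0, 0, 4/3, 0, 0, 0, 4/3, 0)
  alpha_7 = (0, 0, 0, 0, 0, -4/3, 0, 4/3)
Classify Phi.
Compute the Cartan integers a_ij = 2(alpha_i, alpha_j)/(alpha_j, alpha_j); the resulting 7x7 Cartan matrix is
[[2, 0, 0, 0, 0, 0, -1], [0, 2, 0, 0, 0, 0, -1], [0, 0, 2, 0, 0, -1, 0], [0, 0, 0, 2, -1, 0, -1], [0, 0, 0, -1, 2, -1, 0], [0, 0, -1, 0, -1, 2, 0], [-1, -1, 0, -1, 0, 0, 2]].
All simple roots have the same length, so the diagram is simply laced. The associated Dynkin diagram is a chain of 5 nodes with a fork of two nodes at one end (D_7), so the type is D_7 (the algebra so(14)).

type D_7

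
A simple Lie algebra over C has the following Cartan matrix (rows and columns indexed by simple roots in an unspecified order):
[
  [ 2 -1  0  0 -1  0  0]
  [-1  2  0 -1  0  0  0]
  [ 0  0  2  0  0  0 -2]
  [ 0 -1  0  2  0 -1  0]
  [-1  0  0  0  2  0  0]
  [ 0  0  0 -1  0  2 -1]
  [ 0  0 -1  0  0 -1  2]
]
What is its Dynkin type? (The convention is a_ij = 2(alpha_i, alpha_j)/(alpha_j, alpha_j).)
C7

The matrix has rank 7 with 2's on the diagonal. Reading the off-diagonal entries as Dynkin edges (a single edge where a_ij = a_ji = -1; a double or triple edge where a_ij * a_ji = 2 or 3), the diagram is a chain of 7 nodes with a double edge at one end; the terminal node there is the unique long simple root (C_7). One simple-root ordering that puts it in standard form is (alpha_5, alpha_1, alpha_2, alpha_4, alpha_6, alpha_7, alpha_3). So the algebra is type C_7, i.e. sp(14).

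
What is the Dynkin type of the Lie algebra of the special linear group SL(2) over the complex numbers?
type A_1

This is sl(2), which has dimension 2^2 - 1 = 3 and rank 2 - 1 = 1 (a Cartan subalgebra is the diagonal traceless matrices). In the classification of classical Lie algebras, the special linear algebra sl(n+1) has type A_n; here n = 1, so the Dynkin diagram is a chain of 1 nodes with single edges (A_1). Hence the type is A_1.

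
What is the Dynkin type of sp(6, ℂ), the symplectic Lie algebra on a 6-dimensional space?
C_3

This is sp(6), which has dimension 6(6+1)/2 = 21 and rank 6/2 = 3. In the classification of classical Lie algebras, the symplectic algebra sp(2n) has type C_n; here n = 3, so the Dynkin diagram is a chain of 3 nodes with a double edge at one end; the terminal node there is the unique long simple root (C_3). Hence the type is C_3.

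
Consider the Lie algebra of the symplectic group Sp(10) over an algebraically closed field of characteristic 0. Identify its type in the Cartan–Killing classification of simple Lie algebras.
This is sp(10), which has dimension 10(10+1)/2 = 55 and rank 10/2 = 5. In the classification of classical Lie algebras, the symplectic algebra sp(2n) has type C_n; here n = 5, so the Dynkin diagram is a chain of 5 nodes with a double edge at one end; the terminal node there is the unique long simple root (C_5). Hence the type is C_5.

C_5 (sp(10))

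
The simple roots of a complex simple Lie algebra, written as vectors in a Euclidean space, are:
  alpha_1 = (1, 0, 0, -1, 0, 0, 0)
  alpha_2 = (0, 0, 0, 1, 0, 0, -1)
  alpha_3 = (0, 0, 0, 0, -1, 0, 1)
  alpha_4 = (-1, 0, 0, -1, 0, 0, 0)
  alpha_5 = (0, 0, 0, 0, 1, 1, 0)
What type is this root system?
Compute the Cartan integers a_ij = 2(alpha_i, alpha_j)/(alpha_j, alpha_j); the resulting 5x5 Cartan matrix is
[[2, -1, 0, 0, 0], [-1, 2, -1, -1, 0], [0, -1, 2, 0, -1], [0, -1, 0, 2, 0], [0, 0, -1, 0, 2]].
All simple roots have the same length, so the diagram is simply laced. The associated Dynkin diagram is a chain of 3 nodes with a fork of two nodes at one end (D_5), so the type is D_5 (the algebra so(10)).

D_5 (so(10))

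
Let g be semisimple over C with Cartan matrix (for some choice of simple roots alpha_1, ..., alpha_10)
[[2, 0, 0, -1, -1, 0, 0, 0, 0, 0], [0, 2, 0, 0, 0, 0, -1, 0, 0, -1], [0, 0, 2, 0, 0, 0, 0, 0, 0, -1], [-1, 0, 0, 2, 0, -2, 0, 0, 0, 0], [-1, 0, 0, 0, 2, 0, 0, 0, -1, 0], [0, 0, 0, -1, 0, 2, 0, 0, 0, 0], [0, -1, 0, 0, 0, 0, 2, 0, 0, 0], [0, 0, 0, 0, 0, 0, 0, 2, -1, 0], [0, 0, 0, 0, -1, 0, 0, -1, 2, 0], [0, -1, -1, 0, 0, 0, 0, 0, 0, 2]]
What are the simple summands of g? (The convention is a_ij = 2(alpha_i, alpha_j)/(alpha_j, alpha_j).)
A_4 (sl(5)) ⊕ B_6 (so(13))

The diagram associated to this matrix has two connected components: the simple roots {alpha_2, alpha_3, alpha_7, alpha_10} form a chain of 4 nodes with single edges (A_4), and {alpha_1, alpha_4, alpha_5, alpha_6, alpha_8, alpha_9} form a chain of 6 nodes with a double edge at one end; the terminal node there is the unique short simple root (B_6). A semisimple Lie algebra decomposes uniquely as the direct sum of simple ideals, one per connected component of its Dynkin diagram, so g ≅ A_4 ⊕ B_6 (dimension 24 + 78 = 102).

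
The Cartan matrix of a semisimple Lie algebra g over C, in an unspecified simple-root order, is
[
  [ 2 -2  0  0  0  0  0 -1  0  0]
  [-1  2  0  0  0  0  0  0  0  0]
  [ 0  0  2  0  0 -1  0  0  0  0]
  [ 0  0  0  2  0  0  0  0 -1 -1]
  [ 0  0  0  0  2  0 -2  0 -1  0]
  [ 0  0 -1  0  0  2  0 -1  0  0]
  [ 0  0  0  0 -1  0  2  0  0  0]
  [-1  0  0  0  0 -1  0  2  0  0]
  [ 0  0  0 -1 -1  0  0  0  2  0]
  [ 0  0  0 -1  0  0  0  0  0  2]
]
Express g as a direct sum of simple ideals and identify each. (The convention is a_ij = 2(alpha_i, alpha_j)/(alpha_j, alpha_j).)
type B_5 + type B_5

The diagram associated to this matrix has two connected components: the simple roots {alpha_1, alpha_2, alpha_3, alpha_6, alpha_8} form a chain of 5 nodes with a double edge at one end; the terminal node there is the unique short simple root (B_5), and {alpha_4, alpha_5, alpha_7, alpha_9, alpha_10} form a chain of 5 nodes with a double edge at one end; the terminal node there is the unique short simple root (B_5). A semisimple Lie algebra decomposes uniquely as the direct sum of simple ideals, one per connected component of its Dynkin diagram, so g ≅ B_5 ⊕ B_5 (dimension 55 + 55 = 110).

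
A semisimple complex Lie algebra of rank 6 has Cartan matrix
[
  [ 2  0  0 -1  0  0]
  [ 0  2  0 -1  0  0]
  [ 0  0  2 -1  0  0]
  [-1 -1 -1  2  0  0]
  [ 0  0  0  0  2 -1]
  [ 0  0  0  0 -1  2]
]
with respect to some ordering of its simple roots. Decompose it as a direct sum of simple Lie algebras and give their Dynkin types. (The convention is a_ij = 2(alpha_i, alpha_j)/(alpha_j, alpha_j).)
The diagram associated to this matrix has two connected components: the simple roots {alpha_5, alpha_6} form a chain of 2 nodes with single edges (A_2), and {alpha_1, alpha_2, alpha_3, alpha_4} form a chain of 2 nodes with a fork of two nodes at one end (D_4). A semisimple Lie algebra decomposes uniquely as the direct sum of simple ideals, one per connected component of its Dynkin diagram, so g ≅ A_2 ⊕ D_4 (dimension 8 + 28 = 36).

type A_2 ⊕ type D_4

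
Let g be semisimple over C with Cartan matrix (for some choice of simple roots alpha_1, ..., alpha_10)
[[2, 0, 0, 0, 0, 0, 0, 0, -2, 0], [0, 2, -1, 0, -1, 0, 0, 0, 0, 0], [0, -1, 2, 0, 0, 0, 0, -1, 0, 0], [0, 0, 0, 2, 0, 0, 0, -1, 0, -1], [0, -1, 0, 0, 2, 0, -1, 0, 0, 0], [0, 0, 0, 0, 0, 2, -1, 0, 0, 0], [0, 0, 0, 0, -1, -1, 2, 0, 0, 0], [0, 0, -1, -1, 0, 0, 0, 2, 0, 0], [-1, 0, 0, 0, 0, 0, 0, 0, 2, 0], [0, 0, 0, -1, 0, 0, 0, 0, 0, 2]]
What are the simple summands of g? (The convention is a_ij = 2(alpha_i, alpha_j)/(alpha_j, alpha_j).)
A8 + B2

The diagram associated to this matrix has two connected components: the simple roots {alpha_2, alpha_3, alpha_4, alpha_5, alpha_6, alpha_7, alpha_8, alpha_10} form a chain of 8 nodes with single edges (A_8), and {alpha_1, alpha_9} form a chain of 2 nodes with a double edge at one end; the terminal node there is the unique short simple root (B_2). A semisimple Lie algebra decomposes uniquely as the direct sum of simple ideals, one per connected component of its Dynkin diagram, so g ≅ A_8 ⊕ B_2 (dimension 80 + 10 = 90).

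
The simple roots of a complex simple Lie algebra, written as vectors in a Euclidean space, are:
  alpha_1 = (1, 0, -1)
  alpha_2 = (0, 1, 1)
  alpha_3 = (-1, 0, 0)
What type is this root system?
B_3

Compute the Cartan integers a_ij = 2(alpha_i, alpha_j)/(alpha_j, alpha_j); the resulting 3x3 Cartan matrix is
[[2, -1, -2], [-1, 2, 0], [-1, 0, 2]].
The roots have two lengths (squared-length ratio 2:1); the short ones are alpha_{3}. The associated Dynkin diagram is a chain of 3 nodes with a double edge at one end; the terminal node there is the unique short simple root (B_3), so the type is B_3 (the algebra so(7)).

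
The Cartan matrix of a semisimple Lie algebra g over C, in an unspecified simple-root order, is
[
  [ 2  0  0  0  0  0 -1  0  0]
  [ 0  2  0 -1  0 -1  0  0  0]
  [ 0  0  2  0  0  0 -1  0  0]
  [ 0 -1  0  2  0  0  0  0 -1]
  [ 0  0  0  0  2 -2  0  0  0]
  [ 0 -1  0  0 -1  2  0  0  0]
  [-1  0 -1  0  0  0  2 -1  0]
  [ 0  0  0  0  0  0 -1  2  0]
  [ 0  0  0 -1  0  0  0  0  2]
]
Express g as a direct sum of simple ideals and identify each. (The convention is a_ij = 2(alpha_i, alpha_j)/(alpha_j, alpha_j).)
The diagram associated to this matrix has two connected components: the simple roots {alpha_2, alpha_4, alpha_5, alpha_6, alpha_9} form a chain of 5 nodes with a double edge at one end; the terminal node there is the unique long simple root (C_5), and {alpha_1, alpha_3, alpha_7, alpha_8} form a chain of 2 nodes with a fork of two nodes at one end (D_4). A semisimple Lie algebra decomposes uniquely as the direct sum of simple ideals, one per connected component of its Dynkin diagram, so g ≅ C_5 ⊕ D_4 (dimension 55 + 28 = 83).

C5 + D4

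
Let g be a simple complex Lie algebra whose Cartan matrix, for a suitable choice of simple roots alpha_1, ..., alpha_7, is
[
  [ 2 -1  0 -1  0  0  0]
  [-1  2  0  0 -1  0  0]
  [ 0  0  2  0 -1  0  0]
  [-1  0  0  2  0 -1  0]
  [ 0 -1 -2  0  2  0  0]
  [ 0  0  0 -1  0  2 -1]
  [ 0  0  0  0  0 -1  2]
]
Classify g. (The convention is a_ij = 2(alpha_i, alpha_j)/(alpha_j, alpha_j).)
B_7

The matrix has rank 7 with 2's on the diagonal. Reading the off-diagonal entries as Dynkin edges (a single edge where a_ij = a_ji = -1; a double or triple edge where a_ij * a_ji = 2 or 3), the diagram is a chain of 7 nodes with a double edge at one end; the terminal node there is the unique short simple root (B_7). One simple-root ordering that puts it in standard form is (alpha_7, alpha_6, alpha_4, alpha_1, alpha_2, alpha_5, alpha_3). So the algebra is type B_7, i.e. so(15).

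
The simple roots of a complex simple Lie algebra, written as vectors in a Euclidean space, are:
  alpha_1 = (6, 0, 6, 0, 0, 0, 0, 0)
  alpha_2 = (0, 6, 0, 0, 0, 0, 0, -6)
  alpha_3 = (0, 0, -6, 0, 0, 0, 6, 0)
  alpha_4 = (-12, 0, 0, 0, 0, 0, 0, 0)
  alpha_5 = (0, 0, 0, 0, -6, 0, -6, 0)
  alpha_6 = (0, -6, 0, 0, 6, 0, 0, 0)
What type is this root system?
type C_6

Compute the Cartan integers a_ij = 2(alpha_i, alpha_j)/(alpha_j, alpha_j); the resulting 6x6 Cartan matrix is
[[2, 0, -1, -1, 0, 0], [0, 2, 0, 0, 0, -1], [-1, 0, 2, 0, -1, 0], [-2, 0, 0, 2, 0, 0], [0, 0, -1, 0, 2, -1], [0, -1, 0, 0, -1, 2]].
The roots have two lengths (squared-length ratio 2:1); the short ones are alpha_{1,2,3,5,6}. The associated Dynkin diagram is a chain of 6 nodes with a double edge at one end; the terminal node there is the unique long simple root (C_6), so the type is C_6 (the algebra sp(12)).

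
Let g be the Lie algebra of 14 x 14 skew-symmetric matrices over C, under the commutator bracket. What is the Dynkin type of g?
type D_7

This is so(14) with 14 even, which has dimension 14(14-1)/2 = 91 and rank 14/2 = 7. In the classification of classical Lie algebras, the orthogonal algebra so(2n) in an even number of variables has type D_n; here n = 7, so the Dynkin diagram is a chain of 5 nodes with a fork of two nodes at one end (D_7). Hence the type is D_7.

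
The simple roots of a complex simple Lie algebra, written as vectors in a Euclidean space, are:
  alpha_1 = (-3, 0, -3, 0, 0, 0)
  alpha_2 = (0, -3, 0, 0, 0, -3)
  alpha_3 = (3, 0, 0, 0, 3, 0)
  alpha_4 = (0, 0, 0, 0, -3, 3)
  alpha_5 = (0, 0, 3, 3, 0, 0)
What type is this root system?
A_5 (sl(6))

Compute the Cartan integers a_ij = 2(alpha_i, alpha_j)/(alpha_j, alpha_j); the resulting 5x5 Cartan matrix is
[[2, 0, -1, 0, -1], [0, 2, 0, -1, 0], [-1, 0, 2, -1, 0], [0, -1, -1, 2, 0], [-1, 0, 0, 0, 2]].
All simple roots have the same length, so the diagram is simply laced. The associated Dynkin diagram is a chain of 5 nodes with single edges (A_5), so the type is A_5 (the algebra sl(6)).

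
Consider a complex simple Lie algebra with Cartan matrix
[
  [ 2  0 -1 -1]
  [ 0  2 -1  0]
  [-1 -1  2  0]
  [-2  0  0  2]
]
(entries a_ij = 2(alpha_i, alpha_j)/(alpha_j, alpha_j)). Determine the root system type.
type C_4

The matrix has rank 4 with 2's on the diagonal. Reading the off-diagonal entries as Dynkin edges (a single edge where a_ij = a_ji = -1; a double or triple edge where a_ij * a_ji = 2 or 3), the diagram is a chain of 4 nodes with a double edge at one end; the terminal node there is the unique long simple root (C_4). One simple-root ordering that puts it in standard form is (alpha_2, alpha_3, alpha_1, alpha_4). So the algebra is type C_4, i.e. sp(8).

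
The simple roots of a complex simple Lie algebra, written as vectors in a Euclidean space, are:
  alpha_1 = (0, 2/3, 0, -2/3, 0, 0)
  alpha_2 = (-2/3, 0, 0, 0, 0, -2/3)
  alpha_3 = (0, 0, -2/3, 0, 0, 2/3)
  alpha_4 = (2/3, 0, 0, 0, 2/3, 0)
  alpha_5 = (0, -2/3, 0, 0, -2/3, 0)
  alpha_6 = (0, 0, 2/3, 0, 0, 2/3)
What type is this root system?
Compute the Cartan integers a_ij = 2(alpha_i, alpha_j)/(alpha_j, alpha_j); the resulting 6x6 Cartan matrix is
[[2, 0, 0, 0, -1, 0], [0, 2, -1, -1, 0, -1], [0, -1, 2, 0, 0, 0], [0, -1, 0, 2, -1, 0], [-1, 0, 0, -1, 2, 0], [0, -1, 0, 0, 0, 2]].
All simple roots have the same length, so the diagram is simply laced. The associated Dynkin diagram is a chain of 4 nodes with a fork of two nodes at one end (D_6), so the type is D_6 (the algebra so(12)).

D_6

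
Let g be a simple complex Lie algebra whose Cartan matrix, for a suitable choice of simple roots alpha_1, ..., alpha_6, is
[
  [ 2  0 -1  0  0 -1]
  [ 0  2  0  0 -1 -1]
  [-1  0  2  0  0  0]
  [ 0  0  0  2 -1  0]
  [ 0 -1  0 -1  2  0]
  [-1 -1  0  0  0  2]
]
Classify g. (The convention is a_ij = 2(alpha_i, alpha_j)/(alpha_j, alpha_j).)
The matrix has rank 6 with 2's on the diagonal. Reading the off-diagonal entries as Dynkin edges (a single edge where a_ij = a_ji = -1; a double or triple edge where a_ij * a_ji = 2 or 3), the diagram is a chain of 6 nodes with single edges (A_6). One simple-root ordering that puts it in standard form is (alpha_4, alpha_5, alpha_2, alpha_6, alpha_1, alpha_3). So the algebra is type A_6, i.e. sl(7).

type A_6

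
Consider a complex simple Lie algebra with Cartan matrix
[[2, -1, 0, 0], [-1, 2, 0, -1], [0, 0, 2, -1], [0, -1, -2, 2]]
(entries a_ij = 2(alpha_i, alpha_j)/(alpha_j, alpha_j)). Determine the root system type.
B_4 (so(9))

The matrix has rank 4 with 2's on the diagonal. Reading the off-diagonal entries as Dynkin edges (a single edge where a_ij = a_ji = -1; a double or triple edge where a_ij * a_ji = 2 or 3), the diagram is a chain of 4 nodes with a double edge at one end; the terminal node there is the unique short simple root (B_4). One simple-root ordering that puts it in standard form is (alpha_1, alpha_2, alpha_4, alpha_3). So the algebra is type B_4, i.e. so(9).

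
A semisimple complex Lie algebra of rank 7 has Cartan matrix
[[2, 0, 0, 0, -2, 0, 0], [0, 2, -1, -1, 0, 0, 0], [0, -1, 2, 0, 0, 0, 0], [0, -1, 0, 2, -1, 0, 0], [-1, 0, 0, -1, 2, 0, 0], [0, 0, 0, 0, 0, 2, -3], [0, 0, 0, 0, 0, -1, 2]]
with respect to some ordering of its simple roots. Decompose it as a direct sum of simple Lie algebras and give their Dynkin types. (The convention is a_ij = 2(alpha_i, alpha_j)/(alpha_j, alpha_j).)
The diagram associated to this matrix has two connected components: the simple roots {alpha_1, alpha_2, alpha_3, alpha_4, alpha_5} form a chain of 5 nodes with a double edge at one end; the terminal node there is the unique long simple root (C_5), and {alpha_6, alpha_7} form two nodes joined by a triple edge (G_2). A semisimple Lie algebra decomposes uniquely as the direct sum of simple ideals, one per connected component of its Dynkin diagram, so g ≅ C_5 ⊕ G_2 (dimension 55 + 14 = 69).

C5 + G2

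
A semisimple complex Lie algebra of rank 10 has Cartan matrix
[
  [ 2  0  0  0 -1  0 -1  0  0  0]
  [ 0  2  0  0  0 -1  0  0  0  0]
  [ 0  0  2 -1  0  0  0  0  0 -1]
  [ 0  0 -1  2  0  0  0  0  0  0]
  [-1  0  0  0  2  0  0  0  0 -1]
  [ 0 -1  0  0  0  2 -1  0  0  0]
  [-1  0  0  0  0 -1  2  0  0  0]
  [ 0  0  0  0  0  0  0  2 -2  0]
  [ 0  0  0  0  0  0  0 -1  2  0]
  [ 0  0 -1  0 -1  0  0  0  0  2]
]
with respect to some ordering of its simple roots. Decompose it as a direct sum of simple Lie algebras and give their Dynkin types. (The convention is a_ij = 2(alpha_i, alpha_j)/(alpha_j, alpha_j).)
The diagram associated to this matrix has two connected components: the simple roots {alpha_1, alpha_2, alpha_3, alpha_4, alpha_5, alpha_6, alpha_7, alpha_10} form a chain of 8 nodes with single edges (A_8), and {alpha_8, alpha_9} form a chain of 2 nodes with a double edge at one end; the terminal node there is the unique short simple root (B_2). A semisimple Lie algebra decomposes uniquely as the direct sum of simple ideals, one per connected component of its Dynkin diagram, so g ≅ A_8 ⊕ B_2 (dimension 80 + 10 = 90).

A_8 + B_2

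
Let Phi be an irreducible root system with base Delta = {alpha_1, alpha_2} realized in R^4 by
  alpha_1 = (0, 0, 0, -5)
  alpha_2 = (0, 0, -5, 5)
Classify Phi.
type B_2

Compute the Cartan integers a_ij = 2(alpha_i, alpha_j)/(alpha_j, alpha_j); the resulting 2x2 Cartan matrix is
[[2, -1], [-2, 2]].
The roots have two lengths (squared-length ratio 2:1); the short ones are alpha_{1}. The associated Dynkin diagram is a chain of 2 nodes with a double edge at one end; the terminal node there is the unique short simple root (B_2), so the type is B_2 (the algebra so(5)).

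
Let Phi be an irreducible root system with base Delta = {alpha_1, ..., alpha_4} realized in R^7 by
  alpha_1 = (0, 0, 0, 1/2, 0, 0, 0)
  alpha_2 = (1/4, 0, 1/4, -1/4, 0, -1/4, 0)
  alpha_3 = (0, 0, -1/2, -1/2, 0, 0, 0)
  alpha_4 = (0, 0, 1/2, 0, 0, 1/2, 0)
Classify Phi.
F4

Compute the Cartan integers a_ij = 2(alpha_i, alpha_j)/(alpha_j, alpha_j); the resulting 4x4 Cartan matrix is
[[2, -1, -1, 0], [-1, 2, 0, 0], [-2, 0, 2, -1], [0, 0, -1, 2]].
The roots have two lengths (squared-length ratio 2:1); the short ones are alpha_{1,2}. The associated Dynkin diagram is a chain of 4 nodes with a double edge between the middle two (F_4), so the type is F_4.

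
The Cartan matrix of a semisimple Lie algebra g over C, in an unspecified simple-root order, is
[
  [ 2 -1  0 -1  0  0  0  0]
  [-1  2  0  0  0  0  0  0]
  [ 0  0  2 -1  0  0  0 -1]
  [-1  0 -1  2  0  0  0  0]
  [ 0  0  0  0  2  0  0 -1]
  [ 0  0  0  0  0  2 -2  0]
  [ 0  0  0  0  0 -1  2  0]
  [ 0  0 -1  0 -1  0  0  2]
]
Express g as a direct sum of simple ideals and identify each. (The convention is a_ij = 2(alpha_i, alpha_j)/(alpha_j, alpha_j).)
The diagram associated to this matrix has two connected components: the simple roots {alpha_1, alpha_2, alpha_3, alpha_4, alpha_5, alpha_8} form a chain of 6 nodes with single edges (A_6), and {alpha_6, alpha_7} form a chain of 2 nodes with a double edge at one end; the terminal node there is the unique short simple root (B_2). A semisimple Lie algebra decomposes uniquely as the direct sum of simple ideals, one per connected component of its Dynkin diagram, so g ≅ A_6 ⊕ B_2 (dimension 48 + 10 = 58).

type A_6 ⊕ type B_2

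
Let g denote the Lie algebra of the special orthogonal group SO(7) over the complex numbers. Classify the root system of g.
type B_3

This is so(7) with 7 odd, which has dimension 7(7-1)/2 = 21 and rank (7-1)/2 = 3. In the classification of classical Lie algebras, the orthogonal algebra so(2n+1) in an odd number of variables has type B_n; here n = 3, so the Dynkin diagram is a chain of 3 nodes with a double edge at one end; the terminal node there is the unique short simple root (B_3). Hence the type is B_3.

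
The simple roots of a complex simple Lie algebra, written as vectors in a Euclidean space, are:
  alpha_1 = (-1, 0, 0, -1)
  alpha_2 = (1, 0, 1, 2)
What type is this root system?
Compute the Cartan integers a_ij = 2(alpha_i, alpha_j)/(alpha_j, alpha_j); the resulting 2x2 Cartan matrix is
[[2, -1], [-3, 2]].
The roots have two lengths (squared-length ratio 3:1); the short ones are alpha_{1}. The associated Dynkin diagram is two nodes joined by a triple edge (G_2), so the type is G_2.

type G_2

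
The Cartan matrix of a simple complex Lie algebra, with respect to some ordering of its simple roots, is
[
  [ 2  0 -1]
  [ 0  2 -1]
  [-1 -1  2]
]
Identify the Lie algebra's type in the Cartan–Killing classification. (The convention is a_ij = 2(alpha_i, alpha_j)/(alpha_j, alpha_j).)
The matrix has rank 3 with 2's on the diagonal. Reading the off-diagonal entries as Dynkin edges (a single edge where a_ij = a_ji = -1; a double or triple edge where a_ij * a_ji = 2 or 3), the diagram is a chain of 3 nodes with single edges (A_3). One simple-root ordering that puts it in standard form is (alpha_1, alpha_3, alpha_2). So the algebra is type A_3, i.e. sl(4).

A_3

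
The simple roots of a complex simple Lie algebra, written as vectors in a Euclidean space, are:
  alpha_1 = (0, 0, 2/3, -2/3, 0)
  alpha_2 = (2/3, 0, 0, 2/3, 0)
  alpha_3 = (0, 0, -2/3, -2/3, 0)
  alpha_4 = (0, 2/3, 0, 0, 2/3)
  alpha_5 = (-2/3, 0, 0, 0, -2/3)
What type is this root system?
type D_5

Compute the Cartan integers a_ij = 2(alpha_i, alpha_j)/(alpha_j, alpha_j); the resulting 5x5 Cartan matrix is
[[2, -1, 0, 0, 0], [-1, 2, -1, 0, -1], [0, -1, 2, 0, 0], [0, 0, 0, 2, -1], [0, -1, 0, -1, 2]].
All simple roots have the same length, so the diagram is simply laced. The associated Dynkin diagram is a chain of 3 nodes with a fork of two nodes at one end (D_5), so the type is D_5 (the algebra so(10)).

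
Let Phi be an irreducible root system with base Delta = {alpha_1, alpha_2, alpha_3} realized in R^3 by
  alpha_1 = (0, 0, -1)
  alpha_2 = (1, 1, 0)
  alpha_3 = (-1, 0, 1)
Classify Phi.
Compute the Cartan integers a_ij = 2(alpha_i, alpha_j)/(alpha_j, alpha_j); the resulting 3x3 Cartan matrix is
[[2, 0, -1], [0, 2, -1], [-2, -1, 2]].
The roots have two lengths (squared-length ratio 2:1); the short ones are alpha_{1}. The associated Dynkin diagram is a chain of 3 nodes with a double edge at one end; the terminal node there is the unique short simple root (B_3), so the type is B_3 (the algebra so(7)).

B_3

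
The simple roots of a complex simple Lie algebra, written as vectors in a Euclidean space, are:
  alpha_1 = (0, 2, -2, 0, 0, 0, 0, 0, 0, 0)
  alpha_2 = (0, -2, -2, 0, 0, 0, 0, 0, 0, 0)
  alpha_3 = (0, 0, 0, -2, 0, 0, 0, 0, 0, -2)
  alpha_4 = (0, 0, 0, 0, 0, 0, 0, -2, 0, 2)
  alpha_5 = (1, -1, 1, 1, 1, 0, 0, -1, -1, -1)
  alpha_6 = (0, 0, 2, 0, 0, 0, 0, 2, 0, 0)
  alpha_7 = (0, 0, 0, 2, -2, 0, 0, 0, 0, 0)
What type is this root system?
type E_7

Compute the Cartan integers a_ij = 2(alpha_i, alpha_j)/(alpha_j, alpha_j); the resulting 7x7 Cartan matrix is
[[2, 0, 0, 0, -1, -1, 0], [0, 2, 0, 0, 0, -1, 0], [0, 0, 2, -1, 0, 0, -1], [0, 0, -1, 2, 0, -1, 0], [-1, 0, 0, 0, 2, 0, 0], [-1, -1, 0, -1, 0, 2, 0], [0, 0, -1, 0, 0, 0, 2]].
All simple roots have the same length, so the diagram is simply laced. The associated Dynkin diagram is a chain of 6 nodes with one extra node attached to the third node from one end (E_7), so the type is E_7.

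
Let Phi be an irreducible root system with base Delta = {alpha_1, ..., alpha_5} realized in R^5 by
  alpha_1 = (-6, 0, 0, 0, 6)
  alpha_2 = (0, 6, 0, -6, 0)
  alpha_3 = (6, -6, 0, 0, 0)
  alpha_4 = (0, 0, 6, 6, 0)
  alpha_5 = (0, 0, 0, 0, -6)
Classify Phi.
B_5

Compute the Cartan integers a_ij = 2(alpha_i, alpha_j)/(alpha_j, alpha_j); the resulting 5x5 Cartan matrix is
[[2, 0, -1, 0, -2], [0, 2, -1, -1, 0], [-1, -1, 2, 0, 0], [0, -1, 0, 2, 0], [-1, 0, 0, 0, 2]].
The roots have two lengths (squared-length ratio 2:1); the short ones are alpha_{5}. The associated Dynkin diagram is a chain of 5 nodes with a double edge at one end; the terminal node there is the unique short simple root (B_5), so the type is B_5 (the algebra so(11)).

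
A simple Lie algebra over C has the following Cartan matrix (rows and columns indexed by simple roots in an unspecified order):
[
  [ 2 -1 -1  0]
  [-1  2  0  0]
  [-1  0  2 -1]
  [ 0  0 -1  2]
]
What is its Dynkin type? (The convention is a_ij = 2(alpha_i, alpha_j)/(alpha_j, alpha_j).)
A_4

The matrix has rank 4 with 2's on the diagonal. Reading the off-diagonal entries as Dynkin edges (a single edge where a_ij = a_ji = -1; a double or triple edge where a_ij * a_ji = 2 or 3), the diagram is a chain of 4 nodes with single edges (A_4). One simple-root ordering that puts it in standard form is (alpha_2, alpha_1, alpha_3, alpha_4). So the algebra is type A_4, i.e. sl(5).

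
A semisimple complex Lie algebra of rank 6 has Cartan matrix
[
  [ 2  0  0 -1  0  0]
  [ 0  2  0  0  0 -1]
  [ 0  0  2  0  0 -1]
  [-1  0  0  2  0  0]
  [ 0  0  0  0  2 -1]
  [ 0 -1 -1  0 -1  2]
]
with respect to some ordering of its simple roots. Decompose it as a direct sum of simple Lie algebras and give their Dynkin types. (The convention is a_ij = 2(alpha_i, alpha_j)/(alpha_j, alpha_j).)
The diagram associated to this matrix has two connected components: the simple roots {alpha_1, alpha_4} form a chain of 2 nodes with single edges (A_2), and {alpha_2, alpha_3, alpha_5, alpha_6} form a chain of 2 nodes with a fork of two nodes at one end (D_4). A semisimple Lie algebra decomposes uniquely as the direct sum of simple ideals, one per connected component of its Dynkin diagram, so g ≅ A_2 ⊕ D_4 (dimension 8 + 28 = 36).

A2 + D4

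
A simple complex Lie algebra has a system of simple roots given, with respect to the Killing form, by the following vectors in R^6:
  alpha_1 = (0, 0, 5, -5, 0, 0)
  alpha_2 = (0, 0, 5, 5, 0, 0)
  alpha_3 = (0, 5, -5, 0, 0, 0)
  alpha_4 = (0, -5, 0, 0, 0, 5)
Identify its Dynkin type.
Compute the Cartan integers a_ij = 2(alpha_i, alpha_j)/(alpha_j, alpha_j); the resulting 4x4 Cartan matrix is
[[2, 0, -1, 0], [0, 2, -1, 0], [-1, -1, 2, -1], [0, 0, -1, 2]].
All simple roots have the same length, so the diagram is simply laced. The associated Dynkin diagram is a chain of 2 nodes with a fork of two nodes at one end (D_4), so the type is D_4 (the algebra so(8)).

D_4 (so(8))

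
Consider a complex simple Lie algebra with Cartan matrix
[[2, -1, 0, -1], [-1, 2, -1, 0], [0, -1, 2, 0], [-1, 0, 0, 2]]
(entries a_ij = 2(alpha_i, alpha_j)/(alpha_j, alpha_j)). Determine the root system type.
A_4

The matrix has rank 4 with 2's on the diagonal. Reading the off-diagonal entries as Dynkin edges (a single edge where a_ij = a_ji = -1; a double or triple edge where a_ij * a_ji = 2 or 3), the diagram is a chain of 4 nodes with single edges (A_4). One simple-root ordering that puts it in standard form is (alpha_4, alpha_1, alpha_2, alpha_3). So the algebra is type A_4, i.e. sl(5).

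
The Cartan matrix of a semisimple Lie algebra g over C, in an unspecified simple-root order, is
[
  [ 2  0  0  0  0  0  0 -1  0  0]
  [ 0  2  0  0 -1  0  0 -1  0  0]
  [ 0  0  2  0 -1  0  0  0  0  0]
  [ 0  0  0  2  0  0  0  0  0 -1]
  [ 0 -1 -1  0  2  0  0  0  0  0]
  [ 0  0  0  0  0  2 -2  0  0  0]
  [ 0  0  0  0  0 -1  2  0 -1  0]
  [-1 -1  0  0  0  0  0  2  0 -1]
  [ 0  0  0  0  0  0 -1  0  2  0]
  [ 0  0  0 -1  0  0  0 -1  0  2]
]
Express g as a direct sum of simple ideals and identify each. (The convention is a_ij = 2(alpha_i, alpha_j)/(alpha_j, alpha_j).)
C_3 (sp(6)) + E_7

The diagram associated to this matrix has two connected components: the simple roots {alpha_6, alpha_7, alpha_9} form a chain of 3 nodes with a double edge at one end; the terminal node there is the unique long simple root (C_3), and {alpha_1, alpha_2, alpha_3, alpha_4, alpha_5, alpha_8, alpha_10} form a chain of 6 nodes with one extra node attached to the third node from one end (E_7). A semisimple Lie algebra decomposes uniquely as the direct sum of simple ideals, one per connected component of its Dynkin diagram, so g ≅ C_3 ⊕ E_7 (dimension 21 + 133 = 154).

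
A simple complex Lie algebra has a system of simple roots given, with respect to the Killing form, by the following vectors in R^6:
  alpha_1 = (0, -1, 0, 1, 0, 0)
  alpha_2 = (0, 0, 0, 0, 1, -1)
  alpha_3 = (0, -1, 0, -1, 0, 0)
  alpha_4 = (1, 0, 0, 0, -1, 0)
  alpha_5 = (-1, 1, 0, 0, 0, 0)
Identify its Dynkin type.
Compute the Cartan integers a_ij = 2(alpha_i, alpha_j)/(alpha_j, alpha_j); the resulting 5x5 Cartan matrix is
[[2, 0, 0, 0, -1], [0, 2, 0, -1, 0], [0, 0, 2, 0, -1], [0, -1, 0, 2, -1], [-1, 0, -1, -1, 2]].
All simple roots have the same length, so the diagram is simply laced. The associated Dynkin diagram is a chain of 3 nodes with a fork of two nodes at one end (D_5), so the type is D_5 (the algebra so(10)).

D_5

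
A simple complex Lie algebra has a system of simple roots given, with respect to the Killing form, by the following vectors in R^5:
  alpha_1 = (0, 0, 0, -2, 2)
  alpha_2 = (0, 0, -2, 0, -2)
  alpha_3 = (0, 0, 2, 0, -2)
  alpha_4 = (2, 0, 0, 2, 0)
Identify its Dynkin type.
Compute the Cartan integers a_ij = 2(alpha_i, alpha_j)/(alpha_j, alpha_j); the resulting 4x4 Cartan matrix is
[[2, -1, -1, -1], [-1, 2, 0, 0], [-1, 0, 2, 0], [-1, 0, 0, 2]].
All simple roots have the same length, so the diagram is simply laced. The associated Dynkin diagram is a chain of 2 nodes with a fork of two nodes at one end (D_4), so the type is D_4 (the algebra so(8)).

D4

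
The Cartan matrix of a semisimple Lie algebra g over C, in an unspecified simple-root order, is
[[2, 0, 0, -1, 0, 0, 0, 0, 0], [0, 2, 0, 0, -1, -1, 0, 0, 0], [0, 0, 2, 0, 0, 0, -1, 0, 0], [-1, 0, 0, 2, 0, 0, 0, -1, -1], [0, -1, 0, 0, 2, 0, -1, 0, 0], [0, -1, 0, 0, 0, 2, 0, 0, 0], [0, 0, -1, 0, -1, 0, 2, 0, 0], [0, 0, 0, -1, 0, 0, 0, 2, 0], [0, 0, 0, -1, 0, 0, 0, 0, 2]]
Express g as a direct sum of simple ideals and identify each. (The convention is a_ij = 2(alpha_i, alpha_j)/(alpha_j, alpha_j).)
The diagram associated to this matrix has two connected components: the simple roots {alpha_2, alpha_3, alpha_5, alpha_6, alpha_7} form a chain of 5 nodes with single edges (A_5), and {alpha_1, alpha_4, alpha_8, alpha_9} form a chain of 2 nodes with a fork of two nodes at one end (D_4). A semisimple Lie algebra decomposes uniquely as the direct sum of simple ideals, one per connected component of its Dynkin diagram, so g ≅ A_5 ⊕ D_4 (dimension 35 + 28 = 63).

A5 ⊕ D4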